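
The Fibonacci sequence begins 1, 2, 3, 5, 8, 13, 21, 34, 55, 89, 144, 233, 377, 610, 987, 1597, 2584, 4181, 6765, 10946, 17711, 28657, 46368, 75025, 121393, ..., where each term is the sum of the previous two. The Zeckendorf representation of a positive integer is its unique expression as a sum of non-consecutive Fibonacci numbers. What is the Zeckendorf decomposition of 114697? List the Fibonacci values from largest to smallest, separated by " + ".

75025 + 28657 + 10946 + 55 + 13 + 1

take 75025 (≤ 114697); 114697 − 75025 = 39672
take 28657 (≤ 39672); 39672 − 28657 = 11015
take 10946 (≤ 11015); 11015 − 10946 = 69
take 55 (≤ 69); 69 − 55 = 14
take 13 (≤ 14); 14 − 13 = 1
take 1 (≤ 1); 1 − 1 = 0
So 114697 = 75025 + 28657 + 10946 + 55 + 13 + 1, with no two terms consecutive in the sequence.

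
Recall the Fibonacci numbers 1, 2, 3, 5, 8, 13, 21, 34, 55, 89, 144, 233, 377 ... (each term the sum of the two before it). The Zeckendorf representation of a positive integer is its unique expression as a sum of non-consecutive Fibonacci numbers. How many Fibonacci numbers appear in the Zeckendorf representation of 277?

Greedily peel off the largest Fibonacci term at each step:
233 ≤ 277 < 377, so take 233; remainder 44
34 ≤ 44 < 55, so take 34; remainder 10
8 ≤ 10 < 13, so take 8; remainder 2
2 ≤ 2 < 3, so take 2; remainder 0
277 = 233 + 34 + 8 + 2, which has 4 terms.

4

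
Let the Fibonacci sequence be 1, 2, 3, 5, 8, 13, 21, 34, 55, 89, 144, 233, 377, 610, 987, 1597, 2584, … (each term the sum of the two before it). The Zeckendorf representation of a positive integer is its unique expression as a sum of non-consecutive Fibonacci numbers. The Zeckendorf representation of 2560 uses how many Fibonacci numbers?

7

take 1597 (≤ 2560); 2560 − 1597 = 963
take 610 (≤ 963); 963 − 610 = 353
take 233 (≤ 353); 353 − 233 = 120
take 89 (≤ 120); 120 − 89 = 31
take 21 (≤ 31); 31 − 21 = 10
take 8 (≤ 10); 10 − 8 = 2
take 2 (≤ 2); 2 − 2 = 0
2560 = 1597 + 610 + 233 + 89 + 21 + 8 + 2, which has 7 terms.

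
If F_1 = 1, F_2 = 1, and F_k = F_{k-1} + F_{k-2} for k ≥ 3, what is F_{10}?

Iterating the recurrence up to F_{2} = 1 and F_{1} = 1:
F_{3} = F_{2} + F_{1} = 1 + 1 = 2
F_{4} = F_{3} + F_{2} = 2 + 1 = 3
F_{5} = F_{4} + F_{3} = 3 + 2 = 5
F_{6} = F_{5} + F_{4} = 5 + 3 = 8
F_{7} = F_{6} + F_{5} = 8 + 5 = 13
F_{8} = F_{7} + F_{6} = 13 + 8 = 21
F_{9} = F_{8} + F_{7} = 21 + 13 = 34
F_{10} = F_{9} + F_{8} = 34 + 21 = 55

55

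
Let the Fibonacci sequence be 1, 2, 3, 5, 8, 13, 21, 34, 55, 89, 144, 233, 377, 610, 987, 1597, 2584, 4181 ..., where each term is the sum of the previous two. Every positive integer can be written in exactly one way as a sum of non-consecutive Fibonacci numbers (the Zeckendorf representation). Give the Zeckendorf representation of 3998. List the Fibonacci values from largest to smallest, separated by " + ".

2584 + 987 + 377 + 34 + 13 + 3

Repeatedly subtract the largest Fibonacci number that fits:
take 2584 (≤ 3998); 3998 − 2584 = 1414
take 987 (≤ 1414); 1414 − 987 = 427
take 377 (≤ 427); 427 − 377 = 50
take 34 (≤ 50); 50 − 34 = 16
take 13 (≤ 16); 16 − 13 = 3
take 3 (≤ 3); 3 − 3 = 0
So 3998 = 2584 + 987 + 377 + 34 + 13 + 3, with no two terms consecutive in the sequence.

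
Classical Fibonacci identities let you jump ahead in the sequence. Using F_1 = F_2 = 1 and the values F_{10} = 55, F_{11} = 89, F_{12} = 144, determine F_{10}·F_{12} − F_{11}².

-1

55·144 − 89² = 7920 − 7921 = -1. (Cassini's identity: F_{k−1}F_{k+1} − F_k² = (−1)^k.)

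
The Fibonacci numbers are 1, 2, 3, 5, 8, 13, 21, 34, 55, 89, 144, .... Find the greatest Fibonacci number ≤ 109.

89 ≤ 109 < 144, so the largest Fibonacci number not exceeding 109 is 89.

89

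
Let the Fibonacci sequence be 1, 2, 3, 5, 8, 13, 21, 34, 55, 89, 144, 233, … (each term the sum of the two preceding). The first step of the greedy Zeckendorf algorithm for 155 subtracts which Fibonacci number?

144 ≤ 155 < 233, so the largest Fibonacci number not exceeding 155 is 144.

144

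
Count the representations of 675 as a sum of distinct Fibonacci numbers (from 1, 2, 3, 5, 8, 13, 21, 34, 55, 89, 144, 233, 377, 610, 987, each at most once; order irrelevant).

Each representation comes from the Zeckendorf form by replacing some F_k with F_{k−1} + F_{k−2} where possible.
675 = 610+55+8+2 = 610+55+5+3+2 = 610+34+21+8+2 = … (12 more), for 15 in all.

15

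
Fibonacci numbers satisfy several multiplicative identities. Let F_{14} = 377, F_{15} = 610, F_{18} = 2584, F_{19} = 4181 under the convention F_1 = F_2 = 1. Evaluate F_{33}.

By the addition formula F_{m+n} = F_m F_{n+1} + F_{m−1} F_n with m=19, n=14: F_{33} = 4181·610 + 2584·377 = 2550410 + 974168 = 3524578.

3524578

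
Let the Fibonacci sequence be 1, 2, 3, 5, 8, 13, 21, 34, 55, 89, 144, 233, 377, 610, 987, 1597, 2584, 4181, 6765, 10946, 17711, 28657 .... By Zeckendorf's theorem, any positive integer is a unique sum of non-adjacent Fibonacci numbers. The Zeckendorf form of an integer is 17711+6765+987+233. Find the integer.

17711+6765+987+233 = 25696.

25696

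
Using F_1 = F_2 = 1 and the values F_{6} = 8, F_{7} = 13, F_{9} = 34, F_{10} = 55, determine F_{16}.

987

By the addition formula F_{m+n} = F_m F_{n+1} + F_{m−1} F_n with m=10, n=6: F_{16} = 55·13 + 34·8 = 715 + 272 = 987.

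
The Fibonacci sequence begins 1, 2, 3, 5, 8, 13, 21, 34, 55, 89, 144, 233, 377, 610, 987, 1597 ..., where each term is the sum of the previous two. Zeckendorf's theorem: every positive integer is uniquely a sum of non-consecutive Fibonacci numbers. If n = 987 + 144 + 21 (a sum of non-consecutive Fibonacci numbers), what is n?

1152

987 + 144 + 21 = 1152.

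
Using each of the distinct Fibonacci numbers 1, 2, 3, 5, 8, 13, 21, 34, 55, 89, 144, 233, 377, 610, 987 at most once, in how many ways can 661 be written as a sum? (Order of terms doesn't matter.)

10

Each representation comes from the Zeckendorf form by replacing some F_k with F_{k−1} + F_{k−2} where possible.
661 = 610+34+13+3+1 = 610+34+8+5+3+1 = 377+233+34+13+3+1 = 610+21+13+8+5+3+1 = 377+233+34+8+5+3+1 = … (5 more), for 10 in all.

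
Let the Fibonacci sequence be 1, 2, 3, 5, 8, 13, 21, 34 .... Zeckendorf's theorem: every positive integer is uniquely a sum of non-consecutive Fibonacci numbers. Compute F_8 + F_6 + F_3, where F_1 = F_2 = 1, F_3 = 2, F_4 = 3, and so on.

31

F_8 + F_6 + F_3 = 21 + 8 + 2 = 31.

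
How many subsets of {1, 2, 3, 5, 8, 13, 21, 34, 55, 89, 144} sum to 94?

7

94 = 89+5 = 89+3+2 = 55+34+5 = 55+34+3+2 = … (3 more), for 7 in all.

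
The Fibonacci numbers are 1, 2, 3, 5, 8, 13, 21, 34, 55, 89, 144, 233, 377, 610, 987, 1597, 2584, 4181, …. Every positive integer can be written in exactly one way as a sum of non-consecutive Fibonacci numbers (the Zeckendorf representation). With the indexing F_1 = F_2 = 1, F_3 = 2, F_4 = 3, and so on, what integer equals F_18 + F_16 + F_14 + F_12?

F_18 + F_16 + F_14 + F_12 = 2584 + 987 + 377 + 144 = 4092.

4092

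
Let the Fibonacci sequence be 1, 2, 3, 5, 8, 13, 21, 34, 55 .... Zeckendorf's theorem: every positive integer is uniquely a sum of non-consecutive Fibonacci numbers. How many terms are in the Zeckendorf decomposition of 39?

2

39 − 34 = 5
5 − 5 = 0
39 = 34 + 5, which has 2 terms.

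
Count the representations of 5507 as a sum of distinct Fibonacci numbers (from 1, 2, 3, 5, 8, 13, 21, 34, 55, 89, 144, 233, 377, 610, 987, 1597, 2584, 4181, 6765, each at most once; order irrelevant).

32

5507 = 4181+987+233+89+13+3+1 = 4181+987+233+89+8+5+3+1 = 4181+987+233+55+34+13+3+1 = 4181+610+377+233+89+13+3+1 = 4181+987+233+55+34+8+5+3+1 = … (27 more), for 32 in all.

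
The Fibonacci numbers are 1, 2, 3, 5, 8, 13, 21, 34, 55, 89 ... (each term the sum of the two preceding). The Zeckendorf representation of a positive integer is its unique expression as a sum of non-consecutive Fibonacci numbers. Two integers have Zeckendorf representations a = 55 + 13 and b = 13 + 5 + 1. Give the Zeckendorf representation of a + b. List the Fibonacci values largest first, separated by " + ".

The two numbers are 68 and 19, so their sum is 87.
subtract 55 from 87: 32 remains
subtract 21 from 32: 11 remains
subtract 8 from 11: 3 remains
subtract 3 from 3: 0 remains

55 + 21 + 8 + 3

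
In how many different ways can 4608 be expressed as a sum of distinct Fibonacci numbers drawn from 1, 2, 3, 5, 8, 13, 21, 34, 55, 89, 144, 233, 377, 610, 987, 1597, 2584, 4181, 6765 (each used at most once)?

54

4608 = 4181+377+34+13+3 = 4181+377+34+13+2+1 = 4181+377+34+8+5+3 = 4181+233+144+34+13+3 = 4181+377+34+8+5+2+1 = … (49 more), for 54 in all.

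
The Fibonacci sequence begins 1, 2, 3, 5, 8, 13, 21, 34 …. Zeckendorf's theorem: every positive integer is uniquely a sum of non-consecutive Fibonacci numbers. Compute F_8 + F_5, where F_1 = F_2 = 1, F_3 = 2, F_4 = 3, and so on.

26

F_8 + F_5 = 21 + 5 = 26.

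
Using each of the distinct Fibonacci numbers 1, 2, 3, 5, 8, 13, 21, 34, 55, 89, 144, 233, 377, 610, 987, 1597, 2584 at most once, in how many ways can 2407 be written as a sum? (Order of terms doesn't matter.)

Each representation comes from the Zeckendorf form by replacing some F_k with F_{k−1} + F_{k−2} where possible.
2407 = 1597+610+144+55+1 = 1597+610+144+34+21+1 = 1597+377+233+144+55+1 = … (18 more), for 21 in all.

21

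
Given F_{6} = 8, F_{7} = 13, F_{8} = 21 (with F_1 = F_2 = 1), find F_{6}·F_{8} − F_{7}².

8·21 − 13² = 168 − 169 = -1. (Cassini's identity: F_{k−1}F_{k+1} − F_k² = (−1)^k.)

-1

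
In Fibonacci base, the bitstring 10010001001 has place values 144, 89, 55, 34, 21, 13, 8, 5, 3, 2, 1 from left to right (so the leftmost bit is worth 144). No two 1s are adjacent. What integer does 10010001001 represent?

Summing the place values of the 1 bits: 144 + 34 + 5 + 1 = 184.

184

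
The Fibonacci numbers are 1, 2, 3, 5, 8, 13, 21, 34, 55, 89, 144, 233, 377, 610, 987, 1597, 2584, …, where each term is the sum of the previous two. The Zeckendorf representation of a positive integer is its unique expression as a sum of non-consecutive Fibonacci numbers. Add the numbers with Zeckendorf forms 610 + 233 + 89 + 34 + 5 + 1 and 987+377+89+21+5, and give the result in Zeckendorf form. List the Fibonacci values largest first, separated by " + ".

1597 + 610 + 233 + 8 + 3

The two numbers are 972 and 1479, so their sum is 2451.
Greedily peel off the largest Fibonacci term at each step:
2451: greatest Fibonacci not exceeding it is 1597, leaving 854
854: greatest Fibonacci not exceeding it is 610, leaving 244
244: greatest Fibonacci not exceeding it is 233, leaving 11
11: greatest Fibonacci not exceeding it is 8, leaving 3
3: greatest Fibonacci not exceeding it is 3, leaving 0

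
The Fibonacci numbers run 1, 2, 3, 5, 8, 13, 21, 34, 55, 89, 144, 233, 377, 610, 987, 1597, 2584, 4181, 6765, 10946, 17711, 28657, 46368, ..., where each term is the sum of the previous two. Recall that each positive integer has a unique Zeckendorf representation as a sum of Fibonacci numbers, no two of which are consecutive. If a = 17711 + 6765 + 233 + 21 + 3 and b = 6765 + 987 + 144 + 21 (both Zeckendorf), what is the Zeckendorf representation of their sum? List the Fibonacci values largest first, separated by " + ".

28657 + 2584 + 987 + 377 + 34 + 8 + 3

The two numbers are 24733 and 7917, so their sum is 32650.
28657 ≤ 32650 < 46368, so take 28657; remainder 3993
2584 ≤ 3993 < 4181, so take 2584; remainder 1409
987 ≤ 1409 < 1597, so take 987; remainder 422
377 ≤ 422 < 610, so take 377; remainder 45
34 ≤ 45 < 55, so take 34; remainder 11
8 ≤ 11 < 13, so take 8; remainder 3
3 ≤ 3 < 5, so take 3; remainder 0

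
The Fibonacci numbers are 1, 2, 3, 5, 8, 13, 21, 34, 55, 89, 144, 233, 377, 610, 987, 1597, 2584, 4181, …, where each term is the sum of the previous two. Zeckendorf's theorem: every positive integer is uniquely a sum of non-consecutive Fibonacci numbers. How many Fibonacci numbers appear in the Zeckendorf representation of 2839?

2839: greatest Fibonacci not exceeding it is 2584, leaving 255
255: greatest Fibonacci not exceeding it is 233, leaving 22
22: greatest Fibonacci not exceeding it is 21, leaving 1
1: greatest Fibonacci not exceeding it is 1, leaving 0
2839 = 2584 + 233 + 21 + 1, which has 4 terms.

4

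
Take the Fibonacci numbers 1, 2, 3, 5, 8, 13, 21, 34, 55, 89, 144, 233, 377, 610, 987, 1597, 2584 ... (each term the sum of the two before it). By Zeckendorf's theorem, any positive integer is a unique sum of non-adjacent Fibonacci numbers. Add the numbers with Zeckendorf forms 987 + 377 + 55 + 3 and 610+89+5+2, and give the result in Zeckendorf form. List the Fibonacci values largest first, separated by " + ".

The two numbers are 1422 and 706, so their sum is 2128.
Greedily peel off the largest Fibonacci term at each step:
2128 − 1597 = 531
531 − 377 = 154
154 − 144 = 10
10 − 8 = 2
2 − 2 = 0

1597 + 377 + 144 + 8 + 2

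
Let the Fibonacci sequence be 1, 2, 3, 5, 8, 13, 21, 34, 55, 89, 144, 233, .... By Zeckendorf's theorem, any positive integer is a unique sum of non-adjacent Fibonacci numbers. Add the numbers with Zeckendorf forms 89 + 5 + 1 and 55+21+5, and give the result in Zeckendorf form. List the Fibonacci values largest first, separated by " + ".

The two numbers are 95 and 81, so their sum is 176.
176 − 144 = 32
32 − 21 = 11
11 − 8 = 3
3 − 3 = 0

144 + 21 + 8 + 3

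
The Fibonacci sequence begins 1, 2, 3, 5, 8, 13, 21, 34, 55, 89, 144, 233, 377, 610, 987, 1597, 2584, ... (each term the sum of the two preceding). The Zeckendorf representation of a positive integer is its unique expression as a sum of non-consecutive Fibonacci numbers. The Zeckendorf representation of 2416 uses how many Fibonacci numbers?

6

2416 − 1597 = 819
819 − 610 = 209
209 − 144 = 65
65 − 55 = 10
10 − 8 = 2
2 − 2 = 0
2416 = 1597 + 610 + 144 + 55 + 8 + 2, which has 6 terms.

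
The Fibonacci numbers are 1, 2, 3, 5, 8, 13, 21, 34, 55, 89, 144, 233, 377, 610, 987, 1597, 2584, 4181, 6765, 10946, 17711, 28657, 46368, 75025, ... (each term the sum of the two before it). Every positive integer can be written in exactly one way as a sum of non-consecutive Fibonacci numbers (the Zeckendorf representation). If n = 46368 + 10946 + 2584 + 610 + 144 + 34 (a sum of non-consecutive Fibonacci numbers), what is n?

60686

46368 + 10946 + 2584 + 610 + 144 + 34 = 60686.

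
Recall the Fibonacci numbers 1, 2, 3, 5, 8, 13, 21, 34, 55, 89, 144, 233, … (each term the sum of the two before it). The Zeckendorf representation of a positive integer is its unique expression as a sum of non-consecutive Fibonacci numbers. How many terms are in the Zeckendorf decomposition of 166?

largest Fibonacci ≤ 166 is 144; 166 − 144 = 22
largest Fibonacci ≤ 22 is 21; 22 − 21 = 1
largest Fibonacci ≤ 1 is 1; 1 − 1 = 0
166 = 144 + 21 + 1, which has 3 terms.

3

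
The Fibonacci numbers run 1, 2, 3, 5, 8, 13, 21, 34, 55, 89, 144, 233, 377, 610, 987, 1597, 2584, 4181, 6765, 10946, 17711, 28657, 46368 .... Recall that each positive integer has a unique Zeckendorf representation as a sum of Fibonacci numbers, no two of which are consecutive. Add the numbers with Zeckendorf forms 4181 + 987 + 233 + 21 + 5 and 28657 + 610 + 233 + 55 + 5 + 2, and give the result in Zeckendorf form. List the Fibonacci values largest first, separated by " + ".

28657 + 4181 + 1597 + 377 + 144 + 21 + 8 + 3 + 1

The two numbers are 5427 and 29562, so their sum is 34989.
largest Fibonacci ≤ 34989 is 28657; 34989 − 28657 = 6332
largest Fibonacci ≤ 6332 is 4181; 6332 − 4181 = 2151
largest Fibonacci ≤ 2151 is 1597; 2151 − 1597 = 554
largest Fibonacci ≤ 554 is 377; 554 − 377 = 177
largest Fibonacci ≤ 177 is 144; 177 − 144 = 33
largest Fibonacci ≤ 33 is 21; 33 − 21 = 12
largest Fibonacci ≤ 12 is 8; 12 − 8 = 4
largest Fibonacci ≤ 4 is 3; 4 − 3 = 1
largest Fibonacci ≤ 1 is 1; 1 − 1 = 0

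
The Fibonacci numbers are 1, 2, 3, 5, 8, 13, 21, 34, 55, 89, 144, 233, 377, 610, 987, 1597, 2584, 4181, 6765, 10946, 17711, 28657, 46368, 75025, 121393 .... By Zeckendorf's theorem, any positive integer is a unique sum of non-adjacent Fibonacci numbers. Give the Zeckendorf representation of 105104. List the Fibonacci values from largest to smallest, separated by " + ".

105104 − 75025 = 30079
30079 − 28657 = 1422
1422 − 987 = 435
435 − 377 = 58
58 − 55 = 3
3 − 3 = 0
So 105104 = 75025 + 28657 + 987 + 377 + 55 + 3, with no two terms consecutive in the sequence.

75025 + 28657 + 987 + 377 + 55 + 3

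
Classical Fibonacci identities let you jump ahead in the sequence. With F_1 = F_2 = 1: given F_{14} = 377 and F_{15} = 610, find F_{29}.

By F_{2k+1} = F_k² + F_{k+1}²: F_{29} = 377² + 610² = 142129 + 372100 = 514229.

514229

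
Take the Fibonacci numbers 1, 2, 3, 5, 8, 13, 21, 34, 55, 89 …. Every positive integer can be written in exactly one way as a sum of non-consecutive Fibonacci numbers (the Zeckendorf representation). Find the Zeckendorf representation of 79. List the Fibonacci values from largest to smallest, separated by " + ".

55 + 21 + 3

Greedy algorithm:
subtract 55 from 79: 24 remains
subtract 21 from 24: 3 remains
subtract 3 from 3: 0 remains
So 79 = 55 + 21 + 3, with no two terms consecutive in the sequence.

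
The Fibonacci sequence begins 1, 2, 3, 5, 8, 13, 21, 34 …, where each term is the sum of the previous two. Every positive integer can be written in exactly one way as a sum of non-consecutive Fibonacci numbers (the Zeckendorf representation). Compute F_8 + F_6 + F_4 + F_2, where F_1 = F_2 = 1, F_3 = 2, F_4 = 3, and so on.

F_8 + F_6 + F_4 + F_2 = 21 + 8 + 3 + 1 = 33.

33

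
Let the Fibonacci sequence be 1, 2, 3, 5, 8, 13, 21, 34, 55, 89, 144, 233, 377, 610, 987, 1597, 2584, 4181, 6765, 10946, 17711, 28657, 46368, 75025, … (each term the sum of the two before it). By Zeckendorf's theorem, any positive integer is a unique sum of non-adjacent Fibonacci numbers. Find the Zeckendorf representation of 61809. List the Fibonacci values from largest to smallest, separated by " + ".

46368 + 10946 + 4181 + 233 + 55 + 21 + 5

61809: greatest Fibonacci not exceeding it is 46368, leaving 15441
15441: greatest Fibonacci not exceeding it is 10946, leaving 4495
4495: greatest Fibonacci not exceeding it is 4181, leaving 314
314: greatest Fibonacci not exceeding it is 233, leaving 81
81: greatest Fibonacci not exceeding it is 55, leaving 26
26: greatest Fibonacci not exceeding it is 21, leaving 5
5: greatest Fibonacci not exceeding it is 5, leaving 0
So 61809 = 46368 + 10946 + 4181 + 233 + 55 + 21 + 5, with no two terms consecutive in the sequence.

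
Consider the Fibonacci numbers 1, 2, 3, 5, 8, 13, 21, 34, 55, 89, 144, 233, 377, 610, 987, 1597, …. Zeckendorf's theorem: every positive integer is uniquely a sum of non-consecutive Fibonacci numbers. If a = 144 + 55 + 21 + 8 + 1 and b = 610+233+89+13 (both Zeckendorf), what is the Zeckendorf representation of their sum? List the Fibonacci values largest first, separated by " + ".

987 + 144 + 34 + 8 + 1

The two numbers are 229 and 945, so their sum is 1174.
1174 − 987 = 187
187 − 144 = 43
43 − 34 = 9
9 − 8 = 1
1 − 1 = 0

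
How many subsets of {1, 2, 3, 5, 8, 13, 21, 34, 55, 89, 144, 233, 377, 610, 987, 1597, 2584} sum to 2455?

Starting from the Zeckendorf form and repeatedly splitting a term F_k into F_{k−1} + F_{k−2} (when neither is already used) reaches every representation.
2455 = 1597+610+233+13+2 = 1597+610+233+8+5+2 = 1597+610+144+89+13+2 = 1597+610+144+89+8+5+2 = 1597+610+144+55+34+13+2 = … (12 more), for 17 in all.

17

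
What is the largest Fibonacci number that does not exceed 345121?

317811 ≤ 345121 < 514229, so the largest Fibonacci number not exceeding 345121 is 317811.

317811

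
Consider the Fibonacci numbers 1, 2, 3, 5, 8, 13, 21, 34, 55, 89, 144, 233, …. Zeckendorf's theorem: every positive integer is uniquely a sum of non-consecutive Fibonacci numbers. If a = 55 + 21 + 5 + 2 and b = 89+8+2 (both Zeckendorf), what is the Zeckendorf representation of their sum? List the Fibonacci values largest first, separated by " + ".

The two numbers are 83 and 99, so their sum is 182.
Greedy algorithm:
take 144 (≤ 182); 182 − 144 = 38
take 34 (≤ 38); 38 − 34 = 4
take 3 (≤ 4); 4 − 3 = 1
take 1 (≤ 1); 1 − 1 = 0

144 + 34 + 3 + 1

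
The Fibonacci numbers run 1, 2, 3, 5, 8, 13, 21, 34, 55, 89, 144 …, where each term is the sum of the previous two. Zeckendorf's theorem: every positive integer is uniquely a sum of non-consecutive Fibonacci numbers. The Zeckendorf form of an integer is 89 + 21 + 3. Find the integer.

89 + 21 + 3 = 113.

113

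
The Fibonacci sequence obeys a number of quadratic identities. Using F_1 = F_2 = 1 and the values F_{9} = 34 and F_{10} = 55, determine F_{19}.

4181

By F_{2k+1} = F_k² + F_{k+1}²: F_{19} = 34² + 55² = 1156 + 3025 = 4181.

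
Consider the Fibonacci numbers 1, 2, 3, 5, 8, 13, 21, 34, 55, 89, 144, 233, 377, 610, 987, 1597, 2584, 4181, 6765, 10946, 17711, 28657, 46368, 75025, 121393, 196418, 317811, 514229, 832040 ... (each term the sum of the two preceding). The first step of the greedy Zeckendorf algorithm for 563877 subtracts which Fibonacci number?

514229

514229 ≤ 563877 < 832040, so the largest Fibonacci number not exceeding 563877 is 514229.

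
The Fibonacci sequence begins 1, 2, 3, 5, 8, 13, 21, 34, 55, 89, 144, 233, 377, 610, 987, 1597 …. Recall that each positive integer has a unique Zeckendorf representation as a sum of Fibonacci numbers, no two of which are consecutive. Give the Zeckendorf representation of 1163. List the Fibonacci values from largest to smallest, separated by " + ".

987 + 144 + 21 + 8 + 3

largest Fibonacci ≤ 1163 is 987; 1163 − 987 = 176
largest Fibonacci ≤ 176 is 144; 176 − 144 = 32
largest Fibonacci ≤ 32 is 21; 32 − 21 = 11
largest Fibonacci ≤ 11 is 8; 11 − 8 = 3
largest Fibonacci ≤ 3 is 3; 3 − 3 = 0
So 1163 = 987 + 144 + 21 + 8 + 3, with no two terms consecutive in the sequence.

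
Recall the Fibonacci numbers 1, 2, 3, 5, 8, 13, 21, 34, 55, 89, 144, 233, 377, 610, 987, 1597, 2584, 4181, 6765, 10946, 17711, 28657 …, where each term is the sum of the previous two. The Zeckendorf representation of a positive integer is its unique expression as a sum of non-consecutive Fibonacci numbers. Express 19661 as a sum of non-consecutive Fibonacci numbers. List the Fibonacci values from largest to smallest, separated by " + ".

take 17711 (≤ 19661); 19661 − 17711 = 1950
take 1597 (≤ 1950); 1950 − 1597 = 353
take 233 (≤ 353); 353 − 233 = 120
take 89 (≤ 120); 120 − 89 = 31
take 21 (≤ 31); 31 − 21 = 10
take 8 (≤ 10); 10 − 8 = 2
take 2 (≤ 2); 2 − 2 = 0
So 19661 = 17711 + 1597 + 233 + 89 + 21 + 8 + 2, with no two terms consecutive in the sequence.

17711 + 1597 + 233 + 89 + 21 + 8 + 2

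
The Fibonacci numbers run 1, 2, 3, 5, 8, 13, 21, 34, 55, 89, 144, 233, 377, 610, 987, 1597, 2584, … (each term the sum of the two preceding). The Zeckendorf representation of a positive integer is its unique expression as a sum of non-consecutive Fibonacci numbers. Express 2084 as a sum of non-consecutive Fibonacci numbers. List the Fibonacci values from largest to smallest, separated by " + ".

2084 − 1597 = 487
487 − 377 = 110
110 − 89 = 21
21 − 21 = 0
So 2084 = 1597 + 377 + 89 + 21, with no two terms consecutive in the sequence.

1597 + 377 + 89 + 21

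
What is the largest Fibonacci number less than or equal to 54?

34

34 ≤ 54 < 55, so the largest Fibonacci number not exceeding 54 is 34.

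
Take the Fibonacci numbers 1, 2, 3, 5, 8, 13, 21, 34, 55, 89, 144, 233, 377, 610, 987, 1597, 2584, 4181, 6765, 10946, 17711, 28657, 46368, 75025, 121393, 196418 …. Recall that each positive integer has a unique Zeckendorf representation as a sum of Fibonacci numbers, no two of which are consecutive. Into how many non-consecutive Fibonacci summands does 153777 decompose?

8

153777: greatest Fibonacci not exceeding it is 121393, leaving 32384
32384: greatest Fibonacci not exceeding it is 28657, leaving 3727
3727: greatest Fibonacci not exceeding it is 2584, leaving 1143
1143: greatest Fibonacci not exceeding it is 987, leaving 156
156: greatest Fibonacci not exceeding it is 144, leaving 12
12: greatest Fibonacci not exceeding it is 8, leaving 4
4: greatest Fibonacci not exceeding it is 3, leaving 1
1: greatest Fibonacci not exceeding it is 1, leaving 0
153777 = 121393 + 28657 + 2584 + 987 + 144 + 8 + 3 + 1, which has 8 terms.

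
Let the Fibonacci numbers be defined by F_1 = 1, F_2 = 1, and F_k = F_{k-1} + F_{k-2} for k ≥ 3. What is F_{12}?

Iterating the recurrence up to F_{4} = 3 and F_{3} = 2:
F_{5} = F_{4} + F_{3} = 3 + 2 = 5
F_{6} = F_{5} + F_{4} = 5 + 3 = 8
F_{7} = F_{6} + F_{5} = 8 + 5 = 13
F_{8} = F_{7} + F_{6} = 13 + 8 = 21
F_{9} = F_{8} + F_{7} = 21 + 13 = 34
F_{10} = F_{9} + F_{8} = 34 + 21 = 55
F_{11} = F_{10} + F_{9} = 55 + 34 = 89
F_{12} = F_{11} + F_{10} = 89 + 55 = 144

144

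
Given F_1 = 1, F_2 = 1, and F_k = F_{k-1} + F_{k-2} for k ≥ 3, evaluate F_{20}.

6765

Iterating the recurrence up to F_{12} = 144 and F_{11} = 89:
F_{13} = F_{12} + F_{11} = 144 + 89 = 233
F_{14} = F_{13} + F_{12} = 233 + 144 = 377
F_{15} = F_{14} + F_{13} = 377 + 233 = 610
F_{16} = F_{15} + F_{14} = 610 + 377 = 987
F_{17} = F_{16} + F_{15} = 987 + 610 = 1597
F_{18} = F_{17} + F_{16} = 1597 + 987 = 2584
F_{19} = F_{18} + F_{17} = 2584 + 1597 = 4181
F_{20} = F_{19} + F_{18} = 4181 + 2584 = 6765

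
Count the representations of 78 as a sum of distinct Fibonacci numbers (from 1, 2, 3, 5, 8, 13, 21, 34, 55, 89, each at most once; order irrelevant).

Starting from the Zeckendorf form and repeatedly splitting a term F_k into F_{k−1} + F_{k−2} (when neither is already used) reaches every representation.
78 = 55+21+2 = 55+13+8+2 = 55+13+5+3+2 = 34+21+13+8+2 = 34+21+13+5+3+2 — 5 representations.

5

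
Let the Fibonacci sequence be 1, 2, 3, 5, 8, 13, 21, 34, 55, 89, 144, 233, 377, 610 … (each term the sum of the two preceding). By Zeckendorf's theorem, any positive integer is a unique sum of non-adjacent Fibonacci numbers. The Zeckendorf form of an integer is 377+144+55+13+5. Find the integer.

594

377+144+55+13+5 = 594.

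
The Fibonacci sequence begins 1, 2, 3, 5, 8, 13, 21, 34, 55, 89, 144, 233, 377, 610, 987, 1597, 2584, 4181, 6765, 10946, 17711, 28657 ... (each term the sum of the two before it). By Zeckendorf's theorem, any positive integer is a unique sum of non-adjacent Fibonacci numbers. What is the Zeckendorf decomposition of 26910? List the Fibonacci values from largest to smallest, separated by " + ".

Repeatedly subtract the largest Fibonacci number that fits:
26910: greatest Fibonacci not exceeding it is 17711, leaving 9199
9199: greatest Fibonacci not exceeding it is 6765, leaving 2434
2434: greatest Fibonacci not exceeding it is 1597, leaving 837
837: greatest Fibonacci not exceeding it is 610, leaving 227
227: greatest Fibonacci not exceeding it is 144, leaving 83
83: greatest Fibonacci not exceeding it is 55, leaving 28
28: greatest Fibonacci not exceeding it is 21, leaving 7
7: greatest Fibonacci not exceeding it is 5, leaving 2
2: greatest Fibonacci not exceeding it is 2, leaving 0
So 26910 = 17711 + 6765 + 1597 + 610 + 144 + 55 + 21 + 5 + 2, with no two terms consecutive in the sequence.

17711 + 6765 + 1597 + 610 + 144 + 55 + 21 + 5 + 2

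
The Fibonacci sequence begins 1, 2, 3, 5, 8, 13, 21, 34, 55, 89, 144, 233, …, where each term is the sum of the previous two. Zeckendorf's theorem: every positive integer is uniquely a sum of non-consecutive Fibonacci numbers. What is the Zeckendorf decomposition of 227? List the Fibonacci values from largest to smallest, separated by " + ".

144 + 55 + 21 + 5 + 2

227 − 144 = 83
83 − 55 = 28
28 − 21 = 7
7 − 5 = 2
2 − 2 = 0
So 227 = 144 + 55 + 21 + 5 + 2, with no two terms consecutive in the sequence.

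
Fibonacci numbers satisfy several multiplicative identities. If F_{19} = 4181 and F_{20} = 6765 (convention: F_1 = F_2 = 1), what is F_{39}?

63245986

By F_{2k+1} = F_k² + F_{k+1}²: F_{39} = 4181² + 6765² = 17480761 + 45765225 = 63245986.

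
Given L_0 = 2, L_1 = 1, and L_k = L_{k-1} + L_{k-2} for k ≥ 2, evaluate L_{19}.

9349

Iterating the recurrence up to L_{11} = 199 and L_{10} = 123:
L_{12} = L_{11} + L_{10} = 199 + 123 = 322
L_{13} = L_{12} + L_{11} = 322 + 199 = 521
L_{14} = L_{13} + L_{12} = 521 + 322 = 843
L_{15} = L_{14} + L_{13} = 843 + 521 = 1364
L_{16} = L_{15} + L_{14} = 1364 + 843 = 2207
L_{17} = L_{16} + L_{15} = 2207 + 1364 = 3571
L_{18} = L_{17} + L_{16} = 3571 + 2207 = 5778
L_{19} = L_{18} + L_{17} = 5778 + 3571 = 9349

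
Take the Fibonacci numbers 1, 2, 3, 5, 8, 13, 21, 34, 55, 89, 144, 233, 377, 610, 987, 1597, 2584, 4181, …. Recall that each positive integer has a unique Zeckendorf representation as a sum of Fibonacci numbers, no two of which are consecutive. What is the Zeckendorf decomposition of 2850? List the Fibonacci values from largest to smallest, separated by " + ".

2584 + 233 + 21 + 8 + 3 + 1

Greedy algorithm:
largest Fibonacci ≤ 2850 is 2584; 2850 − 2584 = 266
largest Fibonacci ≤ 266 is 233; 266 − 233 = 33
largest Fibonacci ≤ 33 is 21; 33 − 21 = 12
largest Fibonacci ≤ 12 is 8; 12 − 8 = 4
largest Fibonacci ≤ 4 is 3; 4 − 3 = 1
largest Fibonacci ≤ 1 is 1; 1 − 1 = 0
So 2850 = 2584 + 233 + 21 + 8 + 3 + 1, with no two terms consecutive in the sequence.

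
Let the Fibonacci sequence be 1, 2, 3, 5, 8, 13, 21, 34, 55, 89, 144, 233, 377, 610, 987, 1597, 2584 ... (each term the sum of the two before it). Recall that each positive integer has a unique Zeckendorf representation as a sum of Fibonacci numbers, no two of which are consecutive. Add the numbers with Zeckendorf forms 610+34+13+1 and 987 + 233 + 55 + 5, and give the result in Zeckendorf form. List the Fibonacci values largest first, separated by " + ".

The two numbers are 658 and 1280, so their sum is 1938.
1938 − 1597 = 341
341 − 233 = 108
108 − 89 = 19
19 − 13 = 6
6 − 5 = 1
1 − 1 = 0

1597 + 233 + 89 + 13 + 5 + 1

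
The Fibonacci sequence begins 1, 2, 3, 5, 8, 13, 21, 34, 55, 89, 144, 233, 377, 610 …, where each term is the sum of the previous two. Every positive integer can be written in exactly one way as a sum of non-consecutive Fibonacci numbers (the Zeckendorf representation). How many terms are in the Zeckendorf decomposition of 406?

Greedy algorithm:
377 ≤ 406 < 610, so take 377; remainder 29
21 ≤ 29 < 34, so take 21; remainder 8
8 ≤ 8 < 13, so take 8; remainder 0
406 = 377 + 21 + 8, which has 3 terms.

3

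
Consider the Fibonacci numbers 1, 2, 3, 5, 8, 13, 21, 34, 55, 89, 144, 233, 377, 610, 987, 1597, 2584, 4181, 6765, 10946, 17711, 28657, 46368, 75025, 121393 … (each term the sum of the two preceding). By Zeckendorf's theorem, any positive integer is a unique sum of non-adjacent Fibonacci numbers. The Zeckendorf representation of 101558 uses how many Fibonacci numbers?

9

101558: greatest Fibonacci not exceeding it is 75025, leaving 26533
26533: greatest Fibonacci not exceeding it is 17711, leaving 8822
8822: greatest Fibonacci not exceeding it is 6765, leaving 2057
2057: greatest Fibonacci not exceeding it is 1597, leaving 460
460: greatest Fibonacci not exceeding it is 377, leaving 83
83: greatest Fibonacci not exceeding it is 55, leaving 28
28: greatest Fibonacci not exceeding it is 21, leaving 7
7: greatest Fibonacci not exceeding it is 5, leaving 2
2: greatest Fibonacci not exceeding it is 2, leaving 0
101558 = 75025 + 17711 + 6765 + 1597 + 377 + 55 + 21 + 5 + 2, which has 9 terms.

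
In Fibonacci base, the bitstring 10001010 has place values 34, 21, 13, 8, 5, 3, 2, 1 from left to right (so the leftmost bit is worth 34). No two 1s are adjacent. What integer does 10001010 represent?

Summing the place values of the 1 bits: 34 + 5 + 2 = 41.

41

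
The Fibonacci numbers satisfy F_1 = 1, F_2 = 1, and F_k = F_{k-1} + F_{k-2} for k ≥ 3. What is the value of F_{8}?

21

Iterating the recurrence up to F_{4} = 3 and F_{3} = 2:
F_{5} = F_{4} + F_{3} = 3 + 2 = 5
F_{6} = F_{5} + F_{4} = 5 + 3 = 8
F_{7} = F_{6} + F_{5} = 8 + 5 = 13
F_{8} = F_{7} + F_{6} = 13 + 8 = 21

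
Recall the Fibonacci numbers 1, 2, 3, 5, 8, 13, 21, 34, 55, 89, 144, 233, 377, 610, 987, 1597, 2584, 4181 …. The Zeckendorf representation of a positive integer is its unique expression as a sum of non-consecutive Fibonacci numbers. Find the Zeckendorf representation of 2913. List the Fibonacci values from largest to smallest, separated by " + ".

2584 + 233 + 89 + 5 + 2

Greedily peel off the largest Fibonacci term at each step:
largest Fibonacci ≤ 2913 is 2584; 2913 − 2584 = 329
largest Fibonacci ≤ 329 is 233; 329 − 233 = 96
largest Fibonacci ≤ 96 is 89; 96 − 89 = 7
largest Fibonacci ≤ 7 is 5; 7 − 5 = 2
largest Fibonacci ≤ 2 is 2; 2 − 2 = 0
So 2913 = 2584 + 233 + 89 + 5 + 2, with no two terms consecutive in the sequence.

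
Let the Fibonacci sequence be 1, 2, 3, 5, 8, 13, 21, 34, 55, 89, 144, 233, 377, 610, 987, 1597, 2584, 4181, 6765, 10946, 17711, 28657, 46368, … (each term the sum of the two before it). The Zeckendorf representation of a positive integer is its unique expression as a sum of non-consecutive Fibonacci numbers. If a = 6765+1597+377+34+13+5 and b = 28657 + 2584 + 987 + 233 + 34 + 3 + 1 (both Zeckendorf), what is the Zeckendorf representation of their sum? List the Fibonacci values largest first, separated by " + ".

The two numbers are 8791 and 32499, so their sum is 41290.
Greedily peel off the largest Fibonacci term at each step:
subtract 28657 from 41290: 12633 remains
subtract 10946 from 12633: 1687 remains
subtract 1597 from 1687: 90 remains
subtract 89 from 90: 1 remains
subtract 1 from 1: 0 remains

28657 + 10946 + 1597 + 89 + 1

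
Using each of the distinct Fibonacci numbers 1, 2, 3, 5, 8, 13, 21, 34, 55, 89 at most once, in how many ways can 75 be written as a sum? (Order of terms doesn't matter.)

2

Each representation comes from the Zeckendorf form by replacing some F_k with F_{k−1} + F_{k−2} where possible.
75 = 55+13+5+2 = 34+21+13+5+2 — 2 representations.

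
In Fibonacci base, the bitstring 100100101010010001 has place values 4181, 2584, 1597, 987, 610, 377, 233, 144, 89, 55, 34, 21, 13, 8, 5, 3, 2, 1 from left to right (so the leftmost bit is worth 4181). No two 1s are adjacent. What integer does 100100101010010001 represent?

Summing the place values of the 1 bits: 4181 + 987 + 233 + 89 + 34 + 8 + 1 = 5533.

5533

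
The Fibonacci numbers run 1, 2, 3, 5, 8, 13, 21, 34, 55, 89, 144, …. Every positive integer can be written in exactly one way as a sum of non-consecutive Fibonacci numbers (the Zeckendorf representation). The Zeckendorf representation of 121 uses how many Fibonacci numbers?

Greedily peel off the largest Fibonacci term at each step:
subtract 89 from 121: 32 remains
subtract 21 from 32: 11 remains
subtract 8 from 11: 3 remains
subtract 3 from 3: 0 remains
121 = 89 + 21 + 8 + 3, which has 4 terms.

4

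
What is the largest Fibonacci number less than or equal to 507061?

317811 ≤ 507061 < 514229, so the largest Fibonacci number not exceeding 507061 is 317811.

317811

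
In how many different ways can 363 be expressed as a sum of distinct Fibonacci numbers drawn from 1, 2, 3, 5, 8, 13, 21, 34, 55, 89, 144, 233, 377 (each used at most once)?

4

Starting from the Zeckendorf form and repeatedly splitting a term F_k into F_{k−1} + F_{k−2} (when neither is already used) reaches every representation.
363 = 233+89+34+5+2 = 233+89+21+13+5+2 = 233+55+34+21+13+5+2 = 144+89+55+34+21+13+5+2 — 4 representations.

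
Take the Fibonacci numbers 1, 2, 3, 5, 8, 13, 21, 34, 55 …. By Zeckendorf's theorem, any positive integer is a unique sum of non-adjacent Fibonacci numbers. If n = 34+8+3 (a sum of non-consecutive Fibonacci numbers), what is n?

34+8+3 = 45.

45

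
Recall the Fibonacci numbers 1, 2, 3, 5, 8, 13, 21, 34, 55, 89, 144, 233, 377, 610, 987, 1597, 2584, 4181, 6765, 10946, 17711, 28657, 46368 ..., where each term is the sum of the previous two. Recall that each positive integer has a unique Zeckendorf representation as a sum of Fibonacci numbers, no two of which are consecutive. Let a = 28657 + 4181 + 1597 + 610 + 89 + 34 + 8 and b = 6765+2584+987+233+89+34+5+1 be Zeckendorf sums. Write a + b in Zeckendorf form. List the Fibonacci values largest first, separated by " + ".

The two numbers are 35176 and 10698, so their sum is 45874.
Greedy algorithm:
45874: greatest Fibonacci not exceeding it is 28657, leaving 17217
17217: greatest Fibonacci not exceeding it is 10946, leaving 6271
6271: greatest Fibonacci not exceeding it is 4181, leaving 2090
2090: greatest Fibonacci not exceeding it is 1597, leaving 493
493: greatest Fibonacci not exceeding it is 377, leaving 116
116: greatest Fibonacci not exceeding it is 89, leaving 27
27: greatest Fibonacci not exceeding it is 21, leaving 6
6: greatest Fibonacci not exceeding it is 5, leaving 1
1: greatest Fibonacci not exceeding it is 1, leaving 0

28657 + 10946 + 4181 + 1597 + 377 + 89 + 21 + 5 + 1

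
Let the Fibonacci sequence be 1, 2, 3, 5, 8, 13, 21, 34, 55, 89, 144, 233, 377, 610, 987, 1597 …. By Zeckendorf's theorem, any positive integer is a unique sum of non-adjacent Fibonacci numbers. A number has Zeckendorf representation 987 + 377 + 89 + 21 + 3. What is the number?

987 + 377 + 89 + 21 + 3 = 1477.

1477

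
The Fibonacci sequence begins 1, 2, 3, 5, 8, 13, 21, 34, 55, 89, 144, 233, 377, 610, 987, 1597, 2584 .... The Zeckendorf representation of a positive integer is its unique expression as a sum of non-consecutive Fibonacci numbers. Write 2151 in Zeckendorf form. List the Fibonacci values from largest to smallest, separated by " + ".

Greedy algorithm:
largest Fibonacci ≤ 2151 is 1597; 2151 − 1597 = 554
largest Fibonacci ≤ 554 is 377; 554 − 377 = 177
largest Fibonacci ≤ 177 is 144; 177 − 144 = 33
largest Fibonacci ≤ 33 is 21; 33 − 21 = 12
largest Fibonacci ≤ 12 is 8; 12 − 8 = 4
largest Fibonacci ≤ 4 is 3; 4 − 3 = 1
largest Fibonacci ≤ 1 is 1; 1 − 1 = 0
So 2151 = 1597 + 377 + 144 + 21 + 8 + 3 + 1, with no two terms consecutive in the sequence.

1597 + 377 + 144 + 21 + 8 + 3 + 1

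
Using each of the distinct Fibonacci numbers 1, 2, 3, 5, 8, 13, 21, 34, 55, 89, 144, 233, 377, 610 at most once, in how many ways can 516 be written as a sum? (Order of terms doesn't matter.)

516 = 377+89+34+13+3 = 377+89+34+13+2+1 = 377+89+34+8+5+3 = … (13 more), for 16 in all.

16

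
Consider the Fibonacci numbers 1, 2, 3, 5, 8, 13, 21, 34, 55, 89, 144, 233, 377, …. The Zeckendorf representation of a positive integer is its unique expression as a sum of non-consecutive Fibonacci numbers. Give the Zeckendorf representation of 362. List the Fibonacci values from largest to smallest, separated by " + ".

Repeatedly subtract the largest Fibonacci number that fits:
362 − 233 = 129
129 − 89 = 40
40 − 34 = 6
6 − 5 = 1
1 − 1 = 0
So 362 = 233 + 89 + 34 + 5 + 1, with no two terms consecutive in the sequence.

233 + 89 + 34 + 5 + 1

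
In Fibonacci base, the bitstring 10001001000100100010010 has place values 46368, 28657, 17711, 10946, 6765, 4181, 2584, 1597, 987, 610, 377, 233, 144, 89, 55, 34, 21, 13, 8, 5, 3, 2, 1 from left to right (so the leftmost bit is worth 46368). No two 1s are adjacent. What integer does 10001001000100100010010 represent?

Summing the place values of the 1 bits: 46368 + 6765 + 1597 + 233 + 55 + 8 + 2 = 55028.

55028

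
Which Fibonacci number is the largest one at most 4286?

4181

4181 ≤ 4286 < 6765, so the largest Fibonacci number not exceeding 4286 is 4181.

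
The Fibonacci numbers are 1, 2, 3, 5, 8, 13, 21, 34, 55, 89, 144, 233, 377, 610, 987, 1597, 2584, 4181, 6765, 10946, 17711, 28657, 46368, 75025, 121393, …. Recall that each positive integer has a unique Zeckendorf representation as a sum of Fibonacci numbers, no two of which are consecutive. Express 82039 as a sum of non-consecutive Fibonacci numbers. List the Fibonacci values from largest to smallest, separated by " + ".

Greedy algorithm:
75025 ≤ 82039 < 121393, so take 75025; remainder 7014
6765 ≤ 7014 < 10946, so take 6765; remainder 249
233 ≤ 249 < 377, so take 233; remainder 16
13 ≤ 16 < 21, so take 13; remainder 3
3 ≤ 3 < 5, so take 3; remainder 0
So 82039 = 75025 + 6765 + 233 + 13 + 3, with no two terms consecutive in the sequence.

75025 + 6765 + 233 + 13 + 3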